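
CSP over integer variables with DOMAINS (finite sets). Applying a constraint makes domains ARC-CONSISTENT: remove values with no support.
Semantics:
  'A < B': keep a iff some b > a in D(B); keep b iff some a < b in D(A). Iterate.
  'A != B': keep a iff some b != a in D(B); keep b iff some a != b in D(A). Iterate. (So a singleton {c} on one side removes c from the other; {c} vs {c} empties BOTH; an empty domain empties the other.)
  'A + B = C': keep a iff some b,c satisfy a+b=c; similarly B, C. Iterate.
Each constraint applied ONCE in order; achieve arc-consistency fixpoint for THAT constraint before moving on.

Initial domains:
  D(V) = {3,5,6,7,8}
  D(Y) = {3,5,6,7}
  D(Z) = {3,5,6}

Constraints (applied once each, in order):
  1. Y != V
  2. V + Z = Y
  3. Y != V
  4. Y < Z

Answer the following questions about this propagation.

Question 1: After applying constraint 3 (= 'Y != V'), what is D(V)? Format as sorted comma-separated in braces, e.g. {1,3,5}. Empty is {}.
Constraint 1 (Y != V) on D(Y)={3,5,6,7} D(V)={3,5,6,7,8}: no change
Constraint 2 (V + Z = Y) on D(V)={3,5,6,7,8} D(Z)={3,5,6} D(Y)={3,5,6,7}: V {3,5,6,7,8}->{3}; Z {3,5,6}->{3}; Y {3,5,6,7}->{6}
Constraint 3 (Y != V) on D(Y)={6} D(V)={3}: no change
So after constraint 3: D(V) = {3}

Answer: {3}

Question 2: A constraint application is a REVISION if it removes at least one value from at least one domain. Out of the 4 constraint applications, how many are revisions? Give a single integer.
Answer: 2

Derivation:
Constraint 1 (Y != V) on D(Y)={3,5,6,7} D(V)={3,5,6,7,8}: no change => not a revision
Constraint 2 (V + Z = Y) on D(V)={3,5,6,7,8} D(Z)={3,5,6} D(Y)={3,5,6,7}: V {3,5,6,7,8}->{3}; Z {3,5,6}->{3}; Y {3,5,6,7}->{6} => REVISION
Constraint 3 (Y != V) on D(Y)={6} D(V)={3}: no change => not a revision
Constraint 4 (Y < Z) on D(Y)={6} D(Z)={3}: Y {6}->{}; Z {3}->{} => REVISION
Total revisions = 2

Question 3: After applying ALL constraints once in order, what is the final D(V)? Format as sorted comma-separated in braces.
Answer: {3}

Derivation:
Constraint 1 (Y != V) on D(Y)={3,5,6,7} D(V)={3,5,6,7,8}: no change
Constraint 2 (V + Z = Y) on D(V)={3,5,6,7,8} D(Z)={3,5,6} D(Y)={3,5,6,7}: V {3,5,6,7,8}->{3}; Z {3,5,6}->{3}; Y {3,5,6,7}->{6}
Constraint 3 (Y != V) on D(Y)={6} D(V)={3}: no change
Constraint 4 (Y < Z) on D(Y)={6} D(Z)={3}: Y {6}->{}; Z {3}->{}
So after all 4 constraints: D(V) = {3}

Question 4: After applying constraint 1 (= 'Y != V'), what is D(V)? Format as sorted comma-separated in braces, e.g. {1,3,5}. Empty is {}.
Answer: {3,5,6,7,8}

Derivation:
Constraint 1 (Y != V) on D(Y)={3,5,6,7} D(V)={3,5,6,7,8}: no change
So after constraint 1: D(V) = {3,5,6,7,8}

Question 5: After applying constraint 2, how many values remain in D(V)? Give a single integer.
Answer: 1

Derivation:
Constraint 1 (Y != V) on D(Y)={3,5,6,7} D(V)={3,5,6,7,8}: no change
Constraint 2 (V + Z = Y) on D(V)={3,5,6,7,8} D(Z)={3,5,6} D(Y)={3,5,6,7}: V {3,5,6,7,8}->{3}; Z {3,5,6}->{3}; Y {3,5,6,7}->{6}
So after constraint 2: D(V)={3}, size = 1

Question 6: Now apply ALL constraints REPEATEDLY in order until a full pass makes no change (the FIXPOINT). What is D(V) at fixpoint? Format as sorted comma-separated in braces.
pass 0 (initial): D(V)={3,5,6,7,8}
pass 1: V {3,5,6,7,8}->{3}; Y {3,5,6,7}->{}; Z {3,5,6}->{}
pass 2: V {3}->{}
pass 3: no change
Fixpoint after 3 passes: D(V) = {}

Answer: {}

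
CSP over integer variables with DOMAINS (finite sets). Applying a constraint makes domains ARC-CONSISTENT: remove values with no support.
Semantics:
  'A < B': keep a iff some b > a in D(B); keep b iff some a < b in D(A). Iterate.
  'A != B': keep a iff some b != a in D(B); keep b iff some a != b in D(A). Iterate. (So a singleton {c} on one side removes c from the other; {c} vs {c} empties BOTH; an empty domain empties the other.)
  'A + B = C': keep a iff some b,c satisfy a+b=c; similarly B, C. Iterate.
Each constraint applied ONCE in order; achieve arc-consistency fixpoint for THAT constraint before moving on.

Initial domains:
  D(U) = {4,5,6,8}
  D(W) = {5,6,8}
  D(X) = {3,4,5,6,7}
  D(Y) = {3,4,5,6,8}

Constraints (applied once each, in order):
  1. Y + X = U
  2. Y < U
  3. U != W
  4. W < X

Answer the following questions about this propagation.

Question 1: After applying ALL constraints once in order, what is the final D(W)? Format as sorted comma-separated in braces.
Constraint 1 (Y + X = U) on D(Y)={3,4,5,6,8} D(X)={3,4,5,6,7} D(U)={4,5,6,8}: Y {3,4,5,6,8}->{3,4,5}; X {3,4,5,6,7}->{3,4,5}; U {4,5,6,8}->{6,8}
Constraint 2 (Y < U) on D(Y)={3,4,5} D(U)={6,8}: no change
Constraint 3 (U != W) on D(U)={6,8} D(W)={5,6,8}: no change
Constraint 4 (W < X) on D(W)={5,6,8} D(X)={3,4,5}: W {5,6,8}->{}; X {3,4,5}->{}
So after all 4 constraints: D(W) = {}

Answer: {}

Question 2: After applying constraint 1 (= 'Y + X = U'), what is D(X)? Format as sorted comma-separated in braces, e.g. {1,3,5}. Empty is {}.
Constraint 1 (Y + X = U) on D(Y)={3,4,5,6,8} D(X)={3,4,5,6,7} D(U)={4,5,6,8}: Y {3,4,5,6,8}->{3,4,5}; X {3,4,5,6,7}->{3,4,5}; U {4,5,6,8}->{6,8}
So after constraint 1: D(X) = {3,4,5}

Answer: {3,4,5}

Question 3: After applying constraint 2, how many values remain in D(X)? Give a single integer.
Answer: 3

Derivation:
Constraint 1 (Y + X = U) on D(Y)={3,4,5,6,8} D(X)={3,4,5,6,7} D(U)={4,5,6,8}: Y {3,4,5,6,8}->{3,4,5}; X {3,4,5,6,7}->{3,4,5}; U {4,5,6,8}->{6,8}
Constraint 2 (Y < U) on D(Y)={3,4,5} D(U)={6,8}: no change
So after constraint 2: D(X)={3,4,5}, size = 3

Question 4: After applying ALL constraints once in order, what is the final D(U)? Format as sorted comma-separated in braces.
Answer: {6,8}

Derivation:
Constraint 1 (Y + X = U) on D(Y)={3,4,5,6,8} D(X)={3,4,5,6,7} D(U)={4,5,6,8}: Y {3,4,5,6,8}->{3,4,5}; X {3,4,5,6,7}->{3,4,5}; U {4,5,6,8}->{6,8}
Constraint 2 (Y < U) on D(Y)={3,4,5} D(U)={6,8}: no change
Constraint 3 (U != W) on D(U)={6,8} D(W)={5,6,8}: no change
Constraint 4 (W < X) on D(W)={5,6,8} D(X)={3,4,5}: W {5,6,8}->{}; X {3,4,5}->{}
So after all 4 constraints: D(U) = {6,8}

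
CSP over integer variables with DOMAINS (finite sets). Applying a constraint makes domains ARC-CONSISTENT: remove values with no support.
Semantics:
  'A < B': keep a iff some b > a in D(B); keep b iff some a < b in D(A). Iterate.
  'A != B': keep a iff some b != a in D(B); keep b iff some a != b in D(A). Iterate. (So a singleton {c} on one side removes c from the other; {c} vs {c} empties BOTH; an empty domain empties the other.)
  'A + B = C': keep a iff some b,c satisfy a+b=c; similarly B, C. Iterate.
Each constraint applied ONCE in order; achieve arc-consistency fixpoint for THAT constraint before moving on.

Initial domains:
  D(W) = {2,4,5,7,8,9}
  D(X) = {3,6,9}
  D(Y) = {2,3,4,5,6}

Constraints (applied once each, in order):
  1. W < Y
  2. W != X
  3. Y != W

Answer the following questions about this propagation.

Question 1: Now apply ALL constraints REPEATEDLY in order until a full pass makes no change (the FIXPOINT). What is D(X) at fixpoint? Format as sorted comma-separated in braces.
Answer: {3,6,9}

Derivation:
pass 0 (initial): D(X)={3,6,9}
pass 1: W {2,4,5,7,8,9}->{2,4,5}; Y {2,3,4,5,6}->{3,4,5,6}
pass 2: no change
Fixpoint after 2 passes: D(X) = {3,6,9}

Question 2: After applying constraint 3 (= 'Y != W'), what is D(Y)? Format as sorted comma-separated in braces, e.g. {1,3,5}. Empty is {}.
Constraint 1 (W < Y) on D(W)={2,4,5,7,8,9} D(Y)={2,3,4,5,6}: W {2,4,5,7,8,9}->{2,4,5}; Y {2,3,4,5,6}->{3,4,5,6}
Constraint 2 (W != X) on D(W)={2,4,5} D(X)={3,6,9}: no change
Constraint 3 (Y != W) on D(Y)={3,4,5,6} D(W)={2,4,5}: no change
So after constraint 3: D(Y) = {3,4,5,6}

Answer: {3,4,5,6}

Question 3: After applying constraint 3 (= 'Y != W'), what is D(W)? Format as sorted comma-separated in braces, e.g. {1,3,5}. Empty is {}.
Constraint 1 (W < Y) on D(W)={2,4,5,7,8,9} D(Y)={2,3,4,5,6}: W {2,4,5,7,8,9}->{2,4,5}; Y {2,3,4,5,6}->{3,4,5,6}
Constraint 2 (W != X) on D(W)={2,4,5} D(X)={3,6,9}: no change
Constraint 3 (Y != W) on D(Y)={3,4,5,6} D(W)={2,4,5}: no change
So after constraint 3: D(W) = {2,4,5}

Answer: {2,4,5}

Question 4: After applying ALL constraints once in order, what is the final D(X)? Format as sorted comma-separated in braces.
Answer: {3,6,9}

Derivation:
Constraint 1 (W < Y) on D(W)={2,4,5,7,8,9} D(Y)={2,3,4,5,6}: W {2,4,5,7,8,9}->{2,4,5}; Y {2,3,4,5,6}->{3,4,5,6}
Constraint 2 (W != X) on D(W)={2,4,5} D(X)={3,6,9}: no change
Constraint 3 (Y != W) on D(Y)={3,4,5,6} D(W)={2,4,5}: no change
So after all 3 constraints: D(X) = {3,6,9}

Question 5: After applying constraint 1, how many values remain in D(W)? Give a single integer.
Answer: 3

Derivation:
Constraint 1 (W < Y) on D(W)={2,4,5,7,8,9} D(Y)={2,3,4,5,6}: W {2,4,5,7,8,9}->{2,4,5}; Y {2,3,4,5,6}->{3,4,5,6}
So after constraint 1: D(W)={2,4,5}, size = 3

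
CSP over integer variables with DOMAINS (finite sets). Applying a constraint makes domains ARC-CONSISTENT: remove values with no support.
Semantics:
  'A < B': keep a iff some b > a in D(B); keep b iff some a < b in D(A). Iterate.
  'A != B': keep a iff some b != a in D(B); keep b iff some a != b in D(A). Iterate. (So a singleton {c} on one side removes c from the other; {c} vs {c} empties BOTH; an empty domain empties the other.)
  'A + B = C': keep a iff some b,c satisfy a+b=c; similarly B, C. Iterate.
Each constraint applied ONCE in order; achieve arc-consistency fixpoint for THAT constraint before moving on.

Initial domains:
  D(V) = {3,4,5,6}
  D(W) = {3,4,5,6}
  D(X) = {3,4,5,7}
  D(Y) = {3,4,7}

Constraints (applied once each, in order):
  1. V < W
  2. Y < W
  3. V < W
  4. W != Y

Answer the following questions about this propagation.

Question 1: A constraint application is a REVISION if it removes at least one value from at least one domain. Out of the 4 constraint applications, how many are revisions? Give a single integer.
Answer: 2

Derivation:
Constraint 1 (V < W) on D(V)={3,4,5,6} D(W)={3,4,5,6}: V {3,4,5,6}->{3,4,5}; W {3,4,5,6}->{4,5,6} => REVISION
Constraint 2 (Y < W) on D(Y)={3,4,7} D(W)={4,5,6}: Y {3,4,7}->{3,4} => REVISION
Constraint 3 (V < W) on D(V)={3,4,5} D(W)={4,5,6}: no change => not a revision
Constraint 4 (W != Y) on D(W)={4,5,6} D(Y)={3,4}: no change => not a revision
Total revisions = 2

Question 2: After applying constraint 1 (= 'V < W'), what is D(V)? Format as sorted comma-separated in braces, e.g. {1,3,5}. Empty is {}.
Constraint 1 (V < W) on D(V)={3,4,5,6} D(W)={3,4,5,6}: V {3,4,5,6}->{3,4,5}; W {3,4,5,6}->{4,5,6}
So after constraint 1: D(V) = {3,4,5}

Answer: {3,4,5}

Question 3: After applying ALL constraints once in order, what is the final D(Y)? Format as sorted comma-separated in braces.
Answer: {3,4}

Derivation:
Constraint 1 (V < W) on D(V)={3,4,5,6} D(W)={3,4,5,6}: V {3,4,5,6}->{3,4,5}; W {3,4,5,6}->{4,5,6}
Constraint 2 (Y < W) on D(Y)={3,4,7} D(W)={4,5,6}: Y {3,4,7}->{3,4}
Constraint 3 (V < W) on D(V)={3,4,5} D(W)={4,5,6}: no change
Constraint 4 (W != Y) on D(W)={4,5,6} D(Y)={3,4}: no change
So after all 4 constraints: D(Y) = {3,4}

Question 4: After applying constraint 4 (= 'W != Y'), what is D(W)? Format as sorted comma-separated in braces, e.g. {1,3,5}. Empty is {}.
Answer: {4,5,6}

Derivation:
Constraint 1 (V < W) on D(V)={3,4,5,6} D(W)={3,4,5,6}: V {3,4,5,6}->{3,4,5}; W {3,4,5,6}->{4,5,6}
Constraint 2 (Y < W) on D(Y)={3,4,7} D(W)={4,5,6}: Y {3,4,7}->{3,4}
Constraint 3 (V < W) on D(V)={3,4,5} D(W)={4,5,6}: no change
Constraint 4 (W != Y) on D(W)={4,5,6} D(Y)={3,4}: no change
So after constraint 4: D(W) = {4,5,6}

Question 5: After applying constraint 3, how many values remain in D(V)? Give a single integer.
Answer: 3

Derivation:
Constraint 1 (V < W) on D(V)={3,4,5,6} D(W)={3,4,5,6}: V {3,4,5,6}->{3,4,5}; W {3,4,5,6}->{4,5,6}
Constraint 2 (Y < W) on D(Y)={3,4,7} D(W)={4,5,6}: Y {3,4,7}->{3,4}
Constraint 3 (V < W) on D(V)={3,4,5} D(W)={4,5,6}: no change
So after constraint 3: D(V)={3,4,5}, size = 3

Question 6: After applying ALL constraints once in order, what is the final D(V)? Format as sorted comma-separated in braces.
Constraint 1 (V < W) on D(V)={3,4,5,6} D(W)={3,4,5,6}: V {3,4,5,6}->{3,4,5}; W {3,4,5,6}->{4,5,6}
Constraint 2 (Y < W) on D(Y)={3,4,7} D(W)={4,5,6}: Y {3,4,7}->{3,4}
Constraint 3 (V < W) on D(V)={3,4,5} D(W)={4,5,6}: no change
Constraint 4 (W != Y) on D(W)={4,5,6} D(Y)={3,4}: no change
So after all 4 constraints: D(V) = {3,4,5}

Answer: {3,4,5}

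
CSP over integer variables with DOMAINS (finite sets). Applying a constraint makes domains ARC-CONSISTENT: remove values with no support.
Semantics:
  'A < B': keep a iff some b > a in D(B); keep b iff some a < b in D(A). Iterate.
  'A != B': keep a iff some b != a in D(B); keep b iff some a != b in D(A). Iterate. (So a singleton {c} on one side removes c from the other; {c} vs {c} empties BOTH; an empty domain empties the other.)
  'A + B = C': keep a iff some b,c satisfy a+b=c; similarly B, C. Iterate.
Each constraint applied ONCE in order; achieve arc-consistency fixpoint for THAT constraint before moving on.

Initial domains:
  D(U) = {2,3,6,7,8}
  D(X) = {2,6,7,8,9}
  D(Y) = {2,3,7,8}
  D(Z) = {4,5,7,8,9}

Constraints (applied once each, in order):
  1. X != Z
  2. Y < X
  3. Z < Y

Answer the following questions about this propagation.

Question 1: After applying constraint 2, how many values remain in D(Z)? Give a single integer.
Answer: 5

Derivation:
Constraint 1 (X != Z) on D(X)={2,6,7,8,9} D(Z)={4,5,7,8,9}: no change
Constraint 2 (Y < X) on D(Y)={2,3,7,8} D(X)={2,6,7,8,9}: X {2,6,7,8,9}->{6,7,8,9}
So after constraint 2: D(Z)={4,5,7,8,9}, size = 5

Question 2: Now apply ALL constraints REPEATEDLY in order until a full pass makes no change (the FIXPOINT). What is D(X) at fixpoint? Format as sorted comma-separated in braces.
Answer: {8,9}

Derivation:
pass 0 (initial): D(X)={2,6,7,8,9}
pass 1: X {2,6,7,8,9}->{6,7,8,9}; Y {2,3,7,8}->{7,8}; Z {4,5,7,8,9}->{4,5,7}
pass 2: X {6,7,8,9}->{8,9}
pass 3: no change
Fixpoint after 3 passes: D(X) = {8,9}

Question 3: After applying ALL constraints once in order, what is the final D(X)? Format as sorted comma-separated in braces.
Answer: {6,7,8,9}

Derivation:
Constraint 1 (X != Z) on D(X)={2,6,7,8,9} D(Z)={4,5,7,8,9}: no change
Constraint 2 (Y < X) on D(Y)={2,3,7,8} D(X)={2,6,7,8,9}: X {2,6,7,8,9}->{6,7,8,9}
Constraint 3 (Z < Y) on D(Z)={4,5,7,8,9} D(Y)={2,3,7,8}: Z {4,5,7,8,9}->{4,5,7}; Y {2,3,7,8}->{7,8}
So after all 3 constraints: D(X) = {6,7,8,9}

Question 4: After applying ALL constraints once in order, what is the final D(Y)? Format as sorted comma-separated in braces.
Answer: {7,8}

Derivation:
Constraint 1 (X != Z) on D(X)={2,6,7,8,9} D(Z)={4,5,7,8,9}: no change
Constraint 2 (Y < X) on D(Y)={2,3,7,8} D(X)={2,6,7,8,9}: X {2,6,7,8,9}->{6,7,8,9}
Constraint 3 (Z < Y) on D(Z)={4,5,7,8,9} D(Y)={2,3,7,8}: Z {4,5,7,8,9}->{4,5,7}; Y {2,3,7,8}->{7,8}
So after all 3 constraints: D(Y) = {7,8}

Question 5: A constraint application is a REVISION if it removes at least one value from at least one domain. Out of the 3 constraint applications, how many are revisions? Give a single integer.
Constraint 1 (X != Z) on D(X)={2,6,7,8,9} D(Z)={4,5,7,8,9}: no change => not a revision
Constraint 2 (Y < X) on D(Y)={2,3,7,8} D(X)={2,6,7,8,9}: X {2,6,7,8,9}->{6,7,8,9} => REVISION
Constraint 3 (Z < Y) on D(Z)={4,5,7,8,9} D(Y)={2,3,7,8}: Z {4,5,7,8,9}->{4,5,7}; Y {2,3,7,8}->{7,8} => REVISION
Total revisions = 2

Answer: 2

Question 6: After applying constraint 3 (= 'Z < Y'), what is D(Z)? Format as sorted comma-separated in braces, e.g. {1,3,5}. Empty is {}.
Constraint 1 (X != Z) on D(X)={2,6,7,8,9} D(Z)={4,5,7,8,9}: no change
Constraint 2 (Y < X) on D(Y)={2,3,7,8} D(X)={2,6,7,8,9}: X {2,6,7,8,9}->{6,7,8,9}
Constraint 3 (Z < Y) on D(Z)={4,5,7,8,9} D(Y)={2,3,7,8}: Z {4,5,7,8,9}->{4,5,7}; Y {2,3,7,8}->{7,8}
So after constraint 3: D(Z) = {4,5,7}

Answer: {4,5,7}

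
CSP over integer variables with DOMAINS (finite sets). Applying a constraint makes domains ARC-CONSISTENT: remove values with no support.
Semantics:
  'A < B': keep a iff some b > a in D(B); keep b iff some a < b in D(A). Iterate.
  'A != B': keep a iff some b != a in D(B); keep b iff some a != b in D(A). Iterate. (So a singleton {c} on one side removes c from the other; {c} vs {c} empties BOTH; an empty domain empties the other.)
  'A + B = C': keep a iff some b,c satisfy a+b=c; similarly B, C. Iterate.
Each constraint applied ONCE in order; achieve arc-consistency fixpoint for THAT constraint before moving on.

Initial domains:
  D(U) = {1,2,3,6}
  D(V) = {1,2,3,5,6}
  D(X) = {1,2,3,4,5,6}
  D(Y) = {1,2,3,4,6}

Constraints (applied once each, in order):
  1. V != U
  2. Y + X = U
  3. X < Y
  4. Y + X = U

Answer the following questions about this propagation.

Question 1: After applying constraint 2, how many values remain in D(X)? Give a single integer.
Answer: 5

Derivation:
Constraint 1 (V != U) on D(V)={1,2,3,5,6} D(U)={1,2,3,6}: no change
Constraint 2 (Y + X = U) on D(Y)={1,2,3,4,6} D(X)={1,2,3,4,5,6} D(U)={1,2,3,6}: Y {1,2,3,4,6}->{1,2,3,4}; X {1,2,3,4,5,6}->{1,2,3,4,5}; U {1,2,3,6}->{2,3,6}
So after constraint 2: D(X)={1,2,3,4,5}, size = 5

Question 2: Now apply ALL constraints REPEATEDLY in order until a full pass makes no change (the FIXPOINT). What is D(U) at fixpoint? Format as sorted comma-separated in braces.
Answer: {3,6}

Derivation:
pass 0 (initial): D(U)={1,2,3,6}
pass 1: U {1,2,3,6}->{3,6}; X {1,2,3,4,5,6}->{1,2,3}; Y {1,2,3,4,6}->{2,3,4}
pass 2: no change
Fixpoint after 2 passes: D(U) = {3,6}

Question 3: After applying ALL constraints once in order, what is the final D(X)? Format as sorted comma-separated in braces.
Constraint 1 (V != U) on D(V)={1,2,3,5,6} D(U)={1,2,3,6}: no change
Constraint 2 (Y + X = U) on D(Y)={1,2,3,4,6} D(X)={1,2,3,4,5,6} D(U)={1,2,3,6}: Y {1,2,3,4,6}->{1,2,3,4}; X {1,2,3,4,5,6}->{1,2,3,4,5}; U {1,2,3,6}->{2,3,6}
Constraint 3 (X < Y) on D(X)={1,2,3,4,5} D(Y)={1,2,3,4}: X {1,2,3,4,5}->{1,2,3}; Y {1,2,3,4}->{2,3,4}
Constraint 4 (Y + X = U) on D(Y)={2,3,4} D(X)={1,2,3} D(U)={2,3,6}: U {2,3,6}->{3,6}
So after all 4 constraints: D(X) = {1,2,3}

Answer: {1,2,3}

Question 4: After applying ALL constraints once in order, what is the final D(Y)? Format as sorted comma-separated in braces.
Answer: {2,3,4}

Derivation:
Constraint 1 (V != U) on D(V)={1,2,3,5,6} D(U)={1,2,3,6}: no change
Constraint 2 (Y + X = U) on D(Y)={1,2,3,4,6} D(X)={1,2,3,4,5,6} D(U)={1,2,3,6}: Y {1,2,3,4,6}->{1,2,3,4}; X {1,2,3,4,5,6}->{1,2,3,4,5}; U {1,2,3,6}->{2,3,6}
Constraint 3 (X < Y) on D(X)={1,2,3,4,5} D(Y)={1,2,3,4}: X {1,2,3,4,5}->{1,2,3}; Y {1,2,3,4}->{2,3,4}
Constraint 4 (Y + X = U) on D(Y)={2,3,4} D(X)={1,2,3} D(U)={2,3,6}: U {2,3,6}->{3,6}
So after all 4 constraints: D(Y) = {2,3,4}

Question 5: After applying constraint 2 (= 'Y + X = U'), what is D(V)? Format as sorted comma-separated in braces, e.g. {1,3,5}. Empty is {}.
Answer: {1,2,3,5,6}

Derivation:
Constraint 1 (V != U) on D(V)={1,2,3,5,6} D(U)={1,2,3,6}: no change
Constraint 2 (Y + X = U) on D(Y)={1,2,3,4,6} D(X)={1,2,3,4,5,6} D(U)={1,2,3,6}: Y {1,2,3,4,6}->{1,2,3,4}; X {1,2,3,4,5,6}->{1,2,3,4,5}; U {1,2,3,6}->{2,3,6}
So after constraint 2: D(V) = {1,2,3,5,6}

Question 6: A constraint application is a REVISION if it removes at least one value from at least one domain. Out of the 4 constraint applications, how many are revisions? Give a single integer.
Answer: 3

Derivation:
Constraint 1 (V != U) on D(V)={1,2,3,5,6} D(U)={1,2,3,6}: no change => not a revision
Constraint 2 (Y + X = U) on D(Y)={1,2,3,4,6} D(X)={1,2,3,4,5,6} D(U)={1,2,3,6}: Y {1,2,3,4,6}->{1,2,3,4}; X {1,2,3,4,5,6}->{1,2,3,4,5}; U {1,2,3,6}->{2,3,6} => REVISION
Constraint 3 (X < Y) on D(X)={1,2,3,4,5} D(Y)={1,2,3,4}: X {1,2,3,4,5}->{1,2,3}; Y {1,2,3,4}->{2,3,4} => REVISION
Constraint 4 (Y + X = U) on D(Y)={2,3,4} D(X)={1,2,3} D(U)={2,3,6}: U {2,3,6}->{3,6} => REVISION
Total revisions = 3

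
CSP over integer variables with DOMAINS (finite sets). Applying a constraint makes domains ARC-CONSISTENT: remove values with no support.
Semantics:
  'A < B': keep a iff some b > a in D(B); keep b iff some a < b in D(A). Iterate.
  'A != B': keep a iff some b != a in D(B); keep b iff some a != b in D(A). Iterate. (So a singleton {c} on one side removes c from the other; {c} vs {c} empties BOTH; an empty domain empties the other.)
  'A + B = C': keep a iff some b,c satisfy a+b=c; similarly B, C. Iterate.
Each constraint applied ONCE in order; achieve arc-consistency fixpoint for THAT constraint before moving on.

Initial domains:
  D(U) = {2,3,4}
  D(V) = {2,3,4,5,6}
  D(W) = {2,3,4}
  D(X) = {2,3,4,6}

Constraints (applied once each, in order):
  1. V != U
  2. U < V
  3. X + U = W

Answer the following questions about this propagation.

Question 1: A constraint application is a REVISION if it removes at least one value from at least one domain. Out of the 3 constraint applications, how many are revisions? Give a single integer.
Constraint 1 (V != U) on D(V)={2,3,4,5,6} D(U)={2,3,4}: no change => not a revision
Constraint 2 (U < V) on D(U)={2,3,4} D(V)={2,3,4,5,6}: V {2,3,4,5,6}->{3,4,5,6} => REVISION
Constraint 3 (X + U = W) on D(X)={2,3,4,6} D(U)={2,3,4} D(W)={2,3,4}: X {2,3,4,6}->{2}; U {2,3,4}->{2}; W {2,3,4}->{4} => REVISION
Total revisions = 2

Answer: 2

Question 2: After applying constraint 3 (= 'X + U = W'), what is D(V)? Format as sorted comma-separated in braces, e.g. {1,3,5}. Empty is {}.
Constraint 1 (V != U) on D(V)={2,3,4,5,6} D(U)={2,3,4}: no change
Constraint 2 (U < V) on D(U)={2,3,4} D(V)={2,3,4,5,6}: V {2,3,4,5,6}->{3,4,5,6}
Constraint 3 (X + U = W) on D(X)={2,3,4,6} D(U)={2,3,4} D(W)={2,3,4}: X {2,3,4,6}->{2}; U {2,3,4}->{2}; W {2,3,4}->{4}
So after constraint 3: D(V) = {3,4,5,6}

Answer: {3,4,5,6}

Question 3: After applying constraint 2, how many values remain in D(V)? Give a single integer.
Answer: 4

Derivation:
Constraint 1 (V != U) on D(V)={2,3,4,5,6} D(U)={2,3,4}: no change
Constraint 2 (U < V) on D(U)={2,3,4} D(V)={2,3,4,5,6}: V {2,3,4,5,6}->{3,4,5,6}
So after constraint 2: D(V)={3,4,5,6}, size = 4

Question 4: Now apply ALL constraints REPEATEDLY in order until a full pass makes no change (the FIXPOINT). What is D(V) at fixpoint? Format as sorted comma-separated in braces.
Answer: {3,4,5,6}

Derivation:
pass 0 (initial): D(V)={2,3,4,5,6}
pass 1: U {2,3,4}->{2}; V {2,3,4,5,6}->{3,4,5,6}; W {2,3,4}->{4}; X {2,3,4,6}->{2}
pass 2: no change
Fixpoint after 2 passes: D(V) = {3,4,5,6}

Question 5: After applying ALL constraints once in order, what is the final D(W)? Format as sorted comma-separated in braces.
Constraint 1 (V != U) on D(V)={2,3,4,5,6} D(U)={2,3,4}: no change
Constraint 2 (U < V) on D(U)={2,3,4} D(V)={2,3,4,5,6}: V {2,3,4,5,6}->{3,4,5,6}
Constraint 3 (X + U = W) on D(X)={2,3,4,6} D(U)={2,3,4} D(W)={2,3,4}: X {2,3,4,6}->{2}; U {2,3,4}->{2}; W {2,3,4}->{4}
So after all 3 constraints: D(W) = {4}

Answer: {4}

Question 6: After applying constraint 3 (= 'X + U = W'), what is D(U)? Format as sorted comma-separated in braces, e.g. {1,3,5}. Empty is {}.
Constraint 1 (V != U) on D(V)={2,3,4,5,6} D(U)={2,3,4}: no change
Constraint 2 (U < V) on D(U)={2,3,4} D(V)={2,3,4,5,6}: V {2,3,4,5,6}->{3,4,5,6}
Constraint 3 (X + U = W) on D(X)={2,3,4,6} D(U)={2,3,4} D(W)={2,3,4}: X {2,3,4,6}->{2}; U {2,3,4}->{2}; W {2,3,4}->{4}
So after constraint 3: D(U) = {2}

Answer: {2}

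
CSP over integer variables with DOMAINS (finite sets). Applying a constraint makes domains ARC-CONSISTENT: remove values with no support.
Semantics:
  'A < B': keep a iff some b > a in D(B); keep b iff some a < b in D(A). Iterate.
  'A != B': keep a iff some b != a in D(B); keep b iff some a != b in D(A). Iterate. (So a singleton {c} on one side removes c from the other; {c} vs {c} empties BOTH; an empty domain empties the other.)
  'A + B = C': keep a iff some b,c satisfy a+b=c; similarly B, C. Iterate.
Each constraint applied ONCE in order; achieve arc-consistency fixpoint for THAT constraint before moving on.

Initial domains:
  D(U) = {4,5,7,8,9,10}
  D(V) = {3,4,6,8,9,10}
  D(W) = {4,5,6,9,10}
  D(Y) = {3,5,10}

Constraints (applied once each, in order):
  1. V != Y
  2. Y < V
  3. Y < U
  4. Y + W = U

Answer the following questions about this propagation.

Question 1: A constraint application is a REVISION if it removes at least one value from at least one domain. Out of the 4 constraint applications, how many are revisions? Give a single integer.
Answer: 2

Derivation:
Constraint 1 (V != Y) on D(V)={3,4,6,8,9,10} D(Y)={3,5,10}: no change => not a revision
Constraint 2 (Y < V) on D(Y)={3,5,10} D(V)={3,4,6,8,9,10}: Y {3,5,10}->{3,5}; V {3,4,6,8,9,10}->{4,6,8,9,10} => REVISION
Constraint 3 (Y < U) on D(Y)={3,5} D(U)={4,5,7,8,9,10}: no change => not a revision
Constraint 4 (Y + W = U) on D(Y)={3,5} D(W)={4,5,6,9,10} D(U)={4,5,7,8,9,10}: W {4,5,6,9,10}->{4,5,6}; U {4,5,7,8,9,10}->{7,8,9,10} => REVISION
Total revisions = 2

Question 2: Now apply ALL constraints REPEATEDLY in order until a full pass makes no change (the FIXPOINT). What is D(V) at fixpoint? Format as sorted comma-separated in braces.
pass 0 (initial): D(V)={3,4,6,8,9,10}
pass 1: U {4,5,7,8,9,10}->{7,8,9,10}; V {3,4,6,8,9,10}->{4,6,8,9,10}; W {4,5,6,9,10}->{4,5,6}; Y {3,5,10}->{3,5}
pass 2: no change
Fixpoint after 2 passes: D(V) = {4,6,8,9,10}

Answer: {4,6,8,9,10}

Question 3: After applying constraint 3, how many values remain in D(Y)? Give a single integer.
Constraint 1 (V != Y) on D(V)={3,4,6,8,9,10} D(Y)={3,5,10}: no change
Constraint 2 (Y < V) on D(Y)={3,5,10} D(V)={3,4,6,8,9,10}: Y {3,5,10}->{3,5}; V {3,4,6,8,9,10}->{4,6,8,9,10}
Constraint 3 (Y < U) on D(Y)={3,5} D(U)={4,5,7,8,9,10}: no change
So after constraint 3: D(Y)={3,5}, size = 2

Answer: 2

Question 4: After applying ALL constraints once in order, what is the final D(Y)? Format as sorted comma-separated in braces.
Constraint 1 (V != Y) on D(V)={3,4,6,8,9,10} D(Y)={3,5,10}: no change
Constraint 2 (Y < V) on D(Y)={3,5,10} D(V)={3,4,6,8,9,10}: Y {3,5,10}->{3,5}; V {3,4,6,8,9,10}->{4,6,8,9,10}
Constraint 3 (Y < U) on D(Y)={3,5} D(U)={4,5,7,8,9,10}: no change
Constraint 4 (Y + W = U) on D(Y)={3,5} D(W)={4,5,6,9,10} D(U)={4,5,7,8,9,10}: W {4,5,6,9,10}->{4,5,6}; U {4,5,7,8,9,10}->{7,8,9,10}
So after all 4 constraints: D(Y) = {3,5}

Answer: {3,5}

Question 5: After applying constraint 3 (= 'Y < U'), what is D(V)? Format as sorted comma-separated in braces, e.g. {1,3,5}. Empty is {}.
Constraint 1 (V != Y) on D(V)={3,4,6,8,9,10} D(Y)={3,5,10}: no change
Constraint 2 (Y < V) on D(Y)={3,5,10} D(V)={3,4,6,8,9,10}: Y {3,5,10}->{3,5}; V {3,4,6,8,9,10}->{4,6,8,9,10}
Constraint 3 (Y < U) on D(Y)={3,5} D(U)={4,5,7,8,9,10}: no change
So after constraint 3: D(V) = {4,6,8,9,10}

Answer: {4,6,8,9,10}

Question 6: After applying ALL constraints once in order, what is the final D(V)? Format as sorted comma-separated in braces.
Constraint 1 (V != Y) on D(V)={3,4,6,8,9,10} D(Y)={3,5,10}: no change
Constraint 2 (Y < V) on D(Y)={3,5,10} D(V)={3,4,6,8,9,10}: Y {3,5,10}->{3,5}; V {3,4,6,8,9,10}->{4,6,8,9,10}
Constraint 3 (Y < U) on D(Y)={3,5} D(U)={4,5,7,8,9,10}: no change
Constraint 4 (Y + W = U) on D(Y)={3,5} D(W)={4,5,6,9,10} D(U)={4,5,7,8,9,10}: W {4,5,6,9,10}->{4,5,6}; U {4,5,7,8,9,10}->{7,8,9,10}
So after all 4 constraints: D(V) = {4,6,8,9,10}

Answer: {4,6,8,9,10}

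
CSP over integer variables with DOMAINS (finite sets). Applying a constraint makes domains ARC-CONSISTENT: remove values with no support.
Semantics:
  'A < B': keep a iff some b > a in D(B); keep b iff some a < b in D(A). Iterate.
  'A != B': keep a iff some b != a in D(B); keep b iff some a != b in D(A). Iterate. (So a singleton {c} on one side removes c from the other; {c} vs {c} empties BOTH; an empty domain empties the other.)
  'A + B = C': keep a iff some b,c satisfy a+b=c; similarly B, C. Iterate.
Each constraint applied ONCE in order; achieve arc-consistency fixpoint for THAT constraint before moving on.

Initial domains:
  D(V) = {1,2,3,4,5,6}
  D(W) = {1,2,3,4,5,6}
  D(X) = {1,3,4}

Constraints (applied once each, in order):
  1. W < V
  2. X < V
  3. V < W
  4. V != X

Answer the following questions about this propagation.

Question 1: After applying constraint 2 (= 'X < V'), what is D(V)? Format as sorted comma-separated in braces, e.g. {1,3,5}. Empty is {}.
Answer: {2,3,4,5,6}

Derivation:
Constraint 1 (W < V) on D(W)={1,2,3,4,5,6} D(V)={1,2,3,4,5,6}: W {1,2,3,4,5,6}->{1,2,3,4,5}; V {1,2,3,4,5,6}->{2,3,4,5,6}
Constraint 2 (X < V) on D(X)={1,3,4} D(V)={2,3,4,5,6}: no change
So after constraint 2: D(V) = {2,3,4,5,6}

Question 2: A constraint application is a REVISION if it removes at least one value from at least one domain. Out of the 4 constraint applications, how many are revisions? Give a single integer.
Answer: 2

Derivation:
Constraint 1 (W < V) on D(W)={1,2,3,4,5,6} D(V)={1,2,3,4,5,6}: W {1,2,3,4,5,6}->{1,2,3,4,5}; V {1,2,3,4,5,6}->{2,3,4,5,6} => REVISION
Constraint 2 (X < V) on D(X)={1,3,4} D(V)={2,3,4,5,6}: no change => not a revision
Constraint 3 (V < W) on D(V)={2,3,4,5,6} D(W)={1,2,3,4,5}: V {2,3,4,5,6}->{2,3,4}; W {1,2,3,4,5}->{3,4,5} => REVISION
Constraint 4 (V != X) on D(V)={2,3,4} D(X)={1,3,4}: no change => not a revision
Total revisions = 2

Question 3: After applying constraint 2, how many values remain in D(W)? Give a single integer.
Answer: 5

Derivation:
Constraint 1 (W < V) on D(W)={1,2,3,4,5,6} D(V)={1,2,3,4,5,6}: W {1,2,3,4,5,6}->{1,2,3,4,5}; V {1,2,3,4,5,6}->{2,3,4,5,6}
Constraint 2 (X < V) on D(X)={1,3,4} D(V)={2,3,4,5,6}: no change
So after constraint 2: D(W)={1,2,3,4,5}, size = 5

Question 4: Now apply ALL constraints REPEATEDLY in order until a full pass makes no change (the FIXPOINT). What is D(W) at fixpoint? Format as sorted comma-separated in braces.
pass 0 (initial): D(W)={1,2,3,4,5,6}
pass 1: V {1,2,3,4,5,6}->{2,3,4}; W {1,2,3,4,5,6}->{3,4,5}
pass 2: V {2,3,4}->{}; W {3,4,5}->{}; X {1,3,4}->{}
pass 3: no change
Fixpoint after 3 passes: D(W) = {}

Answer: {}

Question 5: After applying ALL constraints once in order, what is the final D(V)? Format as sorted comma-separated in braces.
Answer: {2,3,4}

Derivation:
Constraint 1 (W < V) on D(W)={1,2,3,4,5,6} D(V)={1,2,3,4,5,6}: W {1,2,3,4,5,6}->{1,2,3,4,5}; V {1,2,3,4,5,6}->{2,3,4,5,6}
Constraint 2 (X < V) on D(X)={1,3,4} D(V)={2,3,4,5,6}: no change
Constraint 3 (V < W) on D(V)={2,3,4,5,6} D(W)={1,2,3,4,5}: V {2,3,4,5,6}->{2,3,4}; W {1,2,3,4,5}->{3,4,5}
Constraint 4 (V != X) on D(V)={2,3,4} D(X)={1,3,4}: no change
So after all 4 constraints: D(V) = {2,3,4}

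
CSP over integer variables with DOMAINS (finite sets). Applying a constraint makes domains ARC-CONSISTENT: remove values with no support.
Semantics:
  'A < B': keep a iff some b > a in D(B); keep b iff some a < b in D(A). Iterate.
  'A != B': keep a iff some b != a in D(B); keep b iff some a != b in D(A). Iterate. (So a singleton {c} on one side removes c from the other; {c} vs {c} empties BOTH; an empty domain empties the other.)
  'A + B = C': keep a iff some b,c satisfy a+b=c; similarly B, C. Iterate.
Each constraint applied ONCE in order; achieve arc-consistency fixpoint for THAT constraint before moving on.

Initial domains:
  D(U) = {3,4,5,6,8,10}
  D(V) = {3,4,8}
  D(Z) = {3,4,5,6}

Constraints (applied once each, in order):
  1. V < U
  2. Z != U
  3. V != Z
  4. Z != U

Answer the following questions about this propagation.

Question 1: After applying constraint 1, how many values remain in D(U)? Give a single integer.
Answer: 5

Derivation:
Constraint 1 (V < U) on D(V)={3,4,8} D(U)={3,4,5,6,8,10}: U {3,4,5,6,8,10}->{4,5,6,8,10}
So after constraint 1: D(U)={4,5,6,8,10}, size = 5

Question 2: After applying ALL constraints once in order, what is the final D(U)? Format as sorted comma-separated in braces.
Constraint 1 (V < U) on D(V)={3,4,8} D(U)={3,4,5,6,8,10}: U {3,4,5,6,8,10}->{4,5,6,8,10}
Constraint 2 (Z != U) on D(Z)={3,4,5,6} D(U)={4,5,6,8,10}: no change
Constraint 3 (V != Z) on D(V)={3,4,8} D(Z)={3,4,5,6}: no change
Constraint 4 (Z != U) on D(Z)={3,4,5,6} D(U)={4,5,6,8,10}: no change
So after all 4 constraints: D(U) = {4,5,6,8,10}

Answer: {4,5,6,8,10}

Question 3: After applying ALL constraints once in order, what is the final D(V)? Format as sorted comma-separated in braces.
Answer: {3,4,8}

Derivation:
Constraint 1 (V < U) on D(V)={3,4,8} D(U)={3,4,5,6,8,10}: U {3,4,5,6,8,10}->{4,5,6,8,10}
Constraint 2 (Z != U) on D(Z)={3,4,5,6} D(U)={4,5,6,8,10}: no change
Constraint 3 (V != Z) on D(V)={3,4,8} D(Z)={3,4,5,6}: no change
Constraint 4 (Z != U) on D(Z)={3,4,5,6} D(U)={4,5,6,8,10}: no change
So after all 4 constraints: D(V) = {3,4,8}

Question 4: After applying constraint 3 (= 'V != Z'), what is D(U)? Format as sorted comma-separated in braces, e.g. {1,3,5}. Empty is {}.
Answer: {4,5,6,8,10}

Derivation:
Constraint 1 (V < U) on D(V)={3,4,8} D(U)={3,4,5,6,8,10}: U {3,4,5,6,8,10}->{4,5,6,8,10}
Constraint 2 (Z != U) on D(Z)={3,4,5,6} D(U)={4,5,6,8,10}: no change
Constraint 3 (V != Z) on D(V)={3,4,8} D(Z)={3,4,5,6}: no change
So after constraint 3: D(U) = {4,5,6,8,10}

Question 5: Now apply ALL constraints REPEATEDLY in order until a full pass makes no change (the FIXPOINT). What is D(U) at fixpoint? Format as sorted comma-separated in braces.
pass 0 (initial): D(U)={3,4,5,6,8,10}
pass 1: U {3,4,5,6,8,10}->{4,5,6,8,10}
pass 2: no change
Fixpoint after 2 passes: D(U) = {4,5,6,8,10}

Answer: {4,5,6,8,10}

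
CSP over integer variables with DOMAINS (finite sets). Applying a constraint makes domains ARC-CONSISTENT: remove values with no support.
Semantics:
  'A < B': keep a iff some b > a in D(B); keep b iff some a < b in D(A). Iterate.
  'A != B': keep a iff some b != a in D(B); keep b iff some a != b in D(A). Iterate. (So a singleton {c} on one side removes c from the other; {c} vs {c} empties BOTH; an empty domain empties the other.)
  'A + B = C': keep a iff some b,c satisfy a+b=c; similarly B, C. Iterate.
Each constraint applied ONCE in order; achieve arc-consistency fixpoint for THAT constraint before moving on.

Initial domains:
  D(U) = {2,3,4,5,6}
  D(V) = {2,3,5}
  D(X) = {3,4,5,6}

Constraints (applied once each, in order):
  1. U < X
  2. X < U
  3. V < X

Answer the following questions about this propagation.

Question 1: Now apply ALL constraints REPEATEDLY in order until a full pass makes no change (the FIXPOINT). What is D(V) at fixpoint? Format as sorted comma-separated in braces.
Answer: {}

Derivation:
pass 0 (initial): D(V)={2,3,5}
pass 1: U {2,3,4,5,6}->{4,5}; V {2,3,5}->{2,3}; X {3,4,5,6}->{3,4}
pass 2: U {4,5}->{}; V {2,3}->{}; X {3,4}->{}
pass 3: no change
Fixpoint after 3 passes: D(V) = {}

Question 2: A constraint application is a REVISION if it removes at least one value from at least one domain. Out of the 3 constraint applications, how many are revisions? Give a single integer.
Constraint 1 (U < X) on D(U)={2,3,4,5,6} D(X)={3,4,5,6}: U {2,3,4,5,6}->{2,3,4,5} => REVISION
Constraint 2 (X < U) on D(X)={3,4,5,6} D(U)={2,3,4,5}: X {3,4,5,6}->{3,4}; U {2,3,4,5}->{4,5} => REVISION
Constraint 3 (V < X) on D(V)={2,3,5} D(X)={3,4}: V {2,3,5}->{2,3} => REVISION
Total revisions = 3

Answer: 3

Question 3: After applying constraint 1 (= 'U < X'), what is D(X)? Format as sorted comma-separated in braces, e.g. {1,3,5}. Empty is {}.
Answer: {3,4,5,6}

Derivation:
Constraint 1 (U < X) on D(U)={2,3,4,5,6} D(X)={3,4,5,6}: U {2,3,4,5,6}->{2,3,4,5}
So after constraint 1: D(X) = {3,4,5,6}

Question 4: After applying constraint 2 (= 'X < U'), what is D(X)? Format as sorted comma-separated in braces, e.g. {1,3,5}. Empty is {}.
Constraint 1 (U < X) on D(U)={2,3,4,5,6} D(X)={3,4,5,6}: U {2,3,4,5,6}->{2,3,4,5}
Constraint 2 (X < U) on D(X)={3,4,5,6} D(U)={2,3,4,5}: X {3,4,5,6}->{3,4}; U {2,3,4,5}->{4,5}
So after constraint 2: D(X) = {3,4}

Answer: {3,4}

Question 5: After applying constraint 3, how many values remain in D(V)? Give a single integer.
Answer: 2

Derivation:
Constraint 1 (U < X) on D(U)={2,3,4,5,6} D(X)={3,4,5,6}: U {2,3,4,5,6}->{2,3,4,5}
Constraint 2 (X < U) on D(X)={3,4,5,6} D(U)={2,3,4,5}: X {3,4,5,6}->{3,4}; U {2,3,4,5}->{4,5}
Constraint 3 (V < X) on D(V)={2,3,5} D(X)={3,4}: V {2,3,5}->{2,3}
So after constraint 3: D(V)={2,3}, size = 2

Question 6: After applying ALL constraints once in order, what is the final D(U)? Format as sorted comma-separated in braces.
Constraint 1 (U < X) on D(U)={2,3,4,5,6} D(X)={3,4,5,6}: U {2,3,4,5,6}->{2,3,4,5}
Constraint 2 (X < U) on D(X)={3,4,5,6} D(U)={2,3,4,5}: X {3,4,5,6}->{3,4}; U {2,3,4,5}->{4,5}
Constraint 3 (V < X) on D(V)={2,3,5} D(X)={3,4}: V {2,3,5}->{2,3}
So after all 3 constraints: D(U) = {4,5}

Answer: {4,5}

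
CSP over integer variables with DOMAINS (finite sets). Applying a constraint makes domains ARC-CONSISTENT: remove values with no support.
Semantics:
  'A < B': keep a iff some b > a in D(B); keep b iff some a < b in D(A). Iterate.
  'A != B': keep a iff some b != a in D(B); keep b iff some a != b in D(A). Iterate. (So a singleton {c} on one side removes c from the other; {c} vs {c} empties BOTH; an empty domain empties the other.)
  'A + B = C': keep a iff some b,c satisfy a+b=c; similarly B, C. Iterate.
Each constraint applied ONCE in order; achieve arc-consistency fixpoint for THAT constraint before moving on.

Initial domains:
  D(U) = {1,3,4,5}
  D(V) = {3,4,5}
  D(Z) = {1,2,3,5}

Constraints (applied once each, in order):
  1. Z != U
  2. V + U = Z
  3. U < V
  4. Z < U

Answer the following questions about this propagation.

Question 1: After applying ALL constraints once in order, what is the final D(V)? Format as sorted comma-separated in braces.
Answer: {4}

Derivation:
Constraint 1 (Z != U) on D(Z)={1,2,3,5} D(U)={1,3,4,5}: no change
Constraint 2 (V + U = Z) on D(V)={3,4,5} D(U)={1,3,4,5} D(Z)={1,2,3,5}: V {3,4,5}->{4}; U {1,3,4,5}->{1}; Z {1,2,3,5}->{5}
Constraint 3 (U < V) on D(U)={1} D(V)={4}: no change
Constraint 4 (Z < U) on D(Z)={5} D(U)={1}: Z {5}->{}; U {1}->{}
So after all 4 constraints: D(V) = {4}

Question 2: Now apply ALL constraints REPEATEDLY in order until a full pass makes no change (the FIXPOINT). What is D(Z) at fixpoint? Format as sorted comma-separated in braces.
pass 0 (initial): D(Z)={1,2,3,5}
pass 1: U {1,3,4,5}->{}; V {3,4,5}->{4}; Z {1,2,3,5}->{}
pass 2: V {4}->{}
pass 3: no change
Fixpoint after 3 passes: D(Z) = {}

Answer: {}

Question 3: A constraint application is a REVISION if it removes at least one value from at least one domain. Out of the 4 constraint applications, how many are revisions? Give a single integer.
Constraint 1 (Z != U) on D(Z)={1,2,3,5} D(U)={1,3,4,5}: no change => not a revision
Constraint 2 (V + U = Z) on D(V)={3,4,5} D(U)={1,3,4,5} D(Z)={1,2,3,5}: V {3,4,5}->{4}; U {1,3,4,5}->{1}; Z {1,2,3,5}->{5} => REVISION
Constraint 3 (U < V) on D(U)={1} D(V)={4}: no change => not a revision
Constraint 4 (Z < U) on D(Z)={5} D(U)={1}: Z {5}->{}; U {1}->{} => REVISION
Total revisions = 2

Answer: 2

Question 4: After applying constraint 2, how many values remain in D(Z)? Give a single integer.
Constraint 1 (Z != U) on D(Z)={1,2,3,5} D(U)={1,3,4,5}: no change
Constraint 2 (V + U = Z) on D(V)={3,4,5} D(U)={1,3,4,5} D(Z)={1,2,3,5}: V {3,4,5}->{4}; U {1,3,4,5}->{1}; Z {1,2,3,5}->{5}
So after constraint 2: D(Z)={5}, size = 1

Answer: 1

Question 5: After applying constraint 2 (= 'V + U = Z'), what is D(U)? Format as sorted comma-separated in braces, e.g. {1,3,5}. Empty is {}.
Constraint 1 (Z != U) on D(Z)={1,2,3,5} D(U)={1,3,4,5}: no change
Constraint 2 (V + U = Z) on D(V)={3,4,5} D(U)={1,3,4,5} D(Z)={1,2,3,5}: V {3,4,5}->{4}; U {1,3,4,5}->{1}; Z {1,2,3,5}->{5}
So after constraint 2: D(U) = {1}

Answer: {1}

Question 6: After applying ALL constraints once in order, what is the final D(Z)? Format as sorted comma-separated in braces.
Answer: {}

Derivation:
Constraint 1 (Z != U) on D(Z)={1,2,3,5} D(U)={1,3,4,5}: no change
Constraint 2 (V + U = Z) on D(V)={3,4,5} D(U)={1,3,4,5} D(Z)={1,2,3,5}: V {3,4,5}->{4}; U {1,3,4,5}->{1}; Z {1,2,3,5}->{5}
Constraint 3 (U < V) on D(U)={1} D(V)={4}: no change
Constraint 4 (Z < U) on D(Z)={5} D(U)={1}: Z {5}->{}; U {1}->{}
So after all 4 constraints: D(Z) = {}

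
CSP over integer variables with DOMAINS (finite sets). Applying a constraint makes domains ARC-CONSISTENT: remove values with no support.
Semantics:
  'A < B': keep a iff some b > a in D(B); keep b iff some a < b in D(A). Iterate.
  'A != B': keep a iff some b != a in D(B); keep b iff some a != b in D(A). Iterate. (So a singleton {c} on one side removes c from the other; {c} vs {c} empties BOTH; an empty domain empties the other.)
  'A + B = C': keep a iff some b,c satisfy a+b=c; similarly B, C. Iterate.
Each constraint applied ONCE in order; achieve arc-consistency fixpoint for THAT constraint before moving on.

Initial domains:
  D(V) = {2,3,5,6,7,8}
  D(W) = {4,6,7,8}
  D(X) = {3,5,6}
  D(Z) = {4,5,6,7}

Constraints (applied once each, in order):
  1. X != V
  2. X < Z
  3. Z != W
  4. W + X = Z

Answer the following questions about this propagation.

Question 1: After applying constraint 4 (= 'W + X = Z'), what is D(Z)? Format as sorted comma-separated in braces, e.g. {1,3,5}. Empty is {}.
Constraint 1 (X != V) on D(X)={3,5,6} D(V)={2,3,5,6,7,8}: no change
Constraint 2 (X < Z) on D(X)={3,5,6} D(Z)={4,5,6,7}: no change
Constraint 3 (Z != W) on D(Z)={4,5,6,7} D(W)={4,6,7,8}: no change
Constraint 4 (W + X = Z) on D(W)={4,6,7,8} D(X)={3,5,6} D(Z)={4,5,6,7}: W {4,6,7,8}->{4}; X {3,5,6}->{3}; Z {4,5,6,7}->{7}
So after constraint 4: D(Z) = {7}

Answer: {7}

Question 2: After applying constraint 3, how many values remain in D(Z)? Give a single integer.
Constraint 1 (X != V) on D(X)={3,5,6} D(V)={2,3,5,6,7,8}: no change
Constraint 2 (X < Z) on D(X)={3,5,6} D(Z)={4,5,6,7}: no change
Constraint 3 (Z != W) on D(Z)={4,5,6,7} D(W)={4,6,7,8}: no change
So after constraint 3: D(Z)={4,5,6,7}, size = 4

Answer: 4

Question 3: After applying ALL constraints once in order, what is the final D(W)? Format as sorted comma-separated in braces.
Constraint 1 (X != V) on D(X)={3,5,6} D(V)={2,3,5,6,7,8}: no change
Constraint 2 (X < Z) on D(X)={3,5,6} D(Z)={4,5,6,7}: no change
Constraint 3 (Z != W) on D(Z)={4,5,6,7} D(W)={4,6,7,8}: no change
Constraint 4 (W + X = Z) on D(W)={4,6,7,8} D(X)={3,5,6} D(Z)={4,5,6,7}: W {4,6,7,8}->{4}; X {3,5,6}->{3}; Z {4,5,6,7}->{7}
So after all 4 constraints: D(W) = {4}

Answer: {4}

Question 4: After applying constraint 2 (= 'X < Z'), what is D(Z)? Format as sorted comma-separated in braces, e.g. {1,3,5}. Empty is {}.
Answer: {4,5,6,7}

Derivation:
Constraint 1 (X != V) on D(X)={3,5,6} D(V)={2,3,5,6,7,8}: no change
Constraint 2 (X < Z) on D(X)={3,5,6} D(Z)={4,5,6,7}: no change
So after constraint 2: D(Z) = {4,5,6,7}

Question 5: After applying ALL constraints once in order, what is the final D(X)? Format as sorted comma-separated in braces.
Answer: {3}

Derivation:
Constraint 1 (X != V) on D(X)={3,5,6} D(V)={2,3,5,6,7,8}: no change
Constraint 2 (X < Z) on D(X)={3,5,6} D(Z)={4,5,6,7}: no change
Constraint 3 (Z != W) on D(Z)={4,5,6,7} D(W)={4,6,7,8}: no change
Constraint 4 (W + X = Z) on D(W)={4,6,7,8} D(X)={3,5,6} D(Z)={4,5,6,7}: W {4,6,7,8}->{4}; X {3,5,6}->{3}; Z {4,5,6,7}->{7}
So after all 4 constraints: D(X) = {3}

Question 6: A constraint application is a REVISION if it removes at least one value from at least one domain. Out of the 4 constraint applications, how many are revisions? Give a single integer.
Constraint 1 (X != V) on D(X)={3,5,6} D(V)={2,3,5,6,7,8}: no change => not a revision
Constraint 2 (X < Z) on D(X)={3,5,6} D(Z)={4,5,6,7}: no change => not a revision
Constraint 3 (Z != W) on D(Z)={4,5,6,7} D(W)={4,6,7,8}: no change => not a revision
Constraint 4 (W + X = Z) on D(W)={4,6,7,8} D(X)={3,5,6} D(Z)={4,5,6,7}: W {4,6,7,8}->{4}; X {3,5,6}->{3}; Z {4,5,6,7}->{7} => REVISION
Total revisions = 1

Answer: 1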